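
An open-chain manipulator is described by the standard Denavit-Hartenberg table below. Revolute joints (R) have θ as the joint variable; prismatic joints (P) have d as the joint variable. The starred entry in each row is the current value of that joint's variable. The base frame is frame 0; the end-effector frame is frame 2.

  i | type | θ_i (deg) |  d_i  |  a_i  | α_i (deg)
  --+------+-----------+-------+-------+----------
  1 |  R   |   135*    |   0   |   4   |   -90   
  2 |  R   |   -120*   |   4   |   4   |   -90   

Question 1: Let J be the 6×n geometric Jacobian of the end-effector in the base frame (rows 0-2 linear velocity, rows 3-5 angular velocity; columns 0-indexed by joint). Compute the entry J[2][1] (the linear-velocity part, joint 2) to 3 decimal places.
axis z_1 = (-0.7071,-0.7071,0.0000); lever o_n−o_1 = (-1.4142,-4.2426,3.4641)
cross product → J_v[:, 1] = (-2.4495,2.4495,2.0000)
J_ω[:, 1] = z_1
entry J[2][1] = 2.0000

2.000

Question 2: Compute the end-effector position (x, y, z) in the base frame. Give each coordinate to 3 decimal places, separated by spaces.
-4.243 -1.414 3.464

after link 1: o_1 = (-2.8284, 2.8284, 0.0000)
after link 2: o_2 = (-4.2426, -1.4142, 3.4641)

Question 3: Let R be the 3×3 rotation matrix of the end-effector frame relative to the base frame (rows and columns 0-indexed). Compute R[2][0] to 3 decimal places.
End-effector x-axis (col 0 of R) = (0.3536,-0.3536,0.8660)
R[2][0] = 0.8660

0.866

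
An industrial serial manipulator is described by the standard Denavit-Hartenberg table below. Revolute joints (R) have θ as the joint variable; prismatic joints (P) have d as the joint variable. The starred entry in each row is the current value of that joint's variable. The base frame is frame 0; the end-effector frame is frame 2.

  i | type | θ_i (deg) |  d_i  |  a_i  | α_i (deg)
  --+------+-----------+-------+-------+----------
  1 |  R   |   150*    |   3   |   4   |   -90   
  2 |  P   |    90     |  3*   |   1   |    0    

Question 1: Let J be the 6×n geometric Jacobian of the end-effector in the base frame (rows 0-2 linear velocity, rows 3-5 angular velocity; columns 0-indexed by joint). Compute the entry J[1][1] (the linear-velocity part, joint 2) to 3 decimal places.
-0.866

prismatic axis z_1 = (-0.5000,-0.8660,0.0000)
J_v[:, 1] = z_1; J_ω[:, 1] = (0,0,0)
entry J[1][1] = -0.8660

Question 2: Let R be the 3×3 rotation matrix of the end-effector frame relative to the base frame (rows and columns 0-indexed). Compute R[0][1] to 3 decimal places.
End-effector y-axis (col 1 of R) = (0.8660,-0.5000,-0.0000)
R[0][1] = 0.8660

0.866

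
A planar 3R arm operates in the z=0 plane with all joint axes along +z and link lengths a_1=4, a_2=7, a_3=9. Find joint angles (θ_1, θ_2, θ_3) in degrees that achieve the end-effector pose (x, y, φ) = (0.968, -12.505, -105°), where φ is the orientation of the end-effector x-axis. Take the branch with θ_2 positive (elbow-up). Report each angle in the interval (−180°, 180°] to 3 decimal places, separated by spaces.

-150.000 135.001 -90.000

wrist centre = target − a_3·(cos φ, sin φ) = (3.2974, -3.8117)
cos θ_2 = (25.4015−4²−7²)/(2·4·7) = -0.7071; θ_2 = 135.0008° (elbow-up)
β = atan2(-3.8117,3.2974) = -49.1378°; ψ = atan2(4.9497,-0.9498) = 100.8627°
θ_1 = β − ψ = -150.0005°
θ_3 = φ − θ_1 − θ_2 = -90.0003° (wrapped to (-180°,180°])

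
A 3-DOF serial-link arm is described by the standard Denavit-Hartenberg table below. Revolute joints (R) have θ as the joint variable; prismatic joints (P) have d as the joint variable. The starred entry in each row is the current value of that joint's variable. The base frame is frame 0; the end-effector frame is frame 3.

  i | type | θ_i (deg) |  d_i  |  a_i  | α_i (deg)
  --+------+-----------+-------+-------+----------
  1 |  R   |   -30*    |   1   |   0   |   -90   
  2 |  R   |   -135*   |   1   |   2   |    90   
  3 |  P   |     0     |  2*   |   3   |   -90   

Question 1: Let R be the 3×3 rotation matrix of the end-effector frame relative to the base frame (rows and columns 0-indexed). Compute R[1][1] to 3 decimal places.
End-effector y-axis (col 1 of R) = (0.6124,-0.3536,0.7071)
R[1][1] = -0.3536

-0.354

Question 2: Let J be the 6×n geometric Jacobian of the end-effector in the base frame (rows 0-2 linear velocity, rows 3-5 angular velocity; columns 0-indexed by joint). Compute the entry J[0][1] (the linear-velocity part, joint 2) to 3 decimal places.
axis z_1 = (0.5000,0.8660,0.0000); lever o_n−o_1 = (-3.7866,3.3409,2.1213)
cross product → J_v[:, 1] = (1.8371,-1.0607,4.9497)
J_ω[:, 1] = z_1
entry J[0][1] = 1.8371

1.837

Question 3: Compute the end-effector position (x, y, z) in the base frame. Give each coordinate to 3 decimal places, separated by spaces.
-3.787 3.341 3.121

after link 1: o_1 = (0.0000, 0.0000, 1.0000)
after link 2: o_2 = (-0.7247, 1.5731, 2.4142)
after link 3: o_3 = (-3.7866, 3.3409, 3.1213)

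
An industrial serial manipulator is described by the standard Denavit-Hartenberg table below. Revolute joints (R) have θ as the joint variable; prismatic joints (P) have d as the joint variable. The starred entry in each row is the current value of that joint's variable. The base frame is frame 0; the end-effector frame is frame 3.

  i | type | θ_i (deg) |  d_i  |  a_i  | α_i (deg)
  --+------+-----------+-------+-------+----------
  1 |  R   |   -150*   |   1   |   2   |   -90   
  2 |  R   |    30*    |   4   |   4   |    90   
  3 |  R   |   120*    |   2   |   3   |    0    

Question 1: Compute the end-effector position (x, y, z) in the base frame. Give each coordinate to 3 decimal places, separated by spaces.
after link 1: o_1 = (-1.7321, -1.0000, 1.0000)
after link 2: o_2 = (-2.7321, -6.1962, -1.0000)
after link 3: o_3 = (-1.1740, -8.2966, 1.4821)

-1.174 -8.297 1.482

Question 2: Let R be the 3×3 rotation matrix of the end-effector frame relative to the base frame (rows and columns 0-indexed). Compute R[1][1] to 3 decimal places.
End-effector y-axis (col 1 of R) = (0.3995,0.8080,0.4330)
R[1][1] = 0.8080

0.808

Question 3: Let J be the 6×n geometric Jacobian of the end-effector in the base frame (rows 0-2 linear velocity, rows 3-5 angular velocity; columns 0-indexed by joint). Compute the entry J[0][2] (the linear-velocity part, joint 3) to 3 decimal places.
axis z_2 = (-0.4330,-0.2500,0.8660); lever o_n−o_2 = (1.5580,-2.1005,2.4821)
cross product → J_v[:, 2] = (1.1986,2.4240,1.2990)
J_ω[:, 2] = z_2
entry J[0][2] = 1.1986

1.199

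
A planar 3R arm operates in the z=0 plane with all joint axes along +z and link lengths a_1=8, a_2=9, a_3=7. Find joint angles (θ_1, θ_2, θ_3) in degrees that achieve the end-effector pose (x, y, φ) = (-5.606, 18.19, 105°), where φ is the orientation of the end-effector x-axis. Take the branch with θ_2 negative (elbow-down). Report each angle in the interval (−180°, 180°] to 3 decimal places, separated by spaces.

wrist centre = target − a_3·(cos φ, sin φ) = (-3.7943, 11.4285)
cos θ_2 = (145.0075−8²−9²)/(2·8·9) = 0.0001; θ_2 = -89.9970° (elbow-down)
β = atan2(11.4285,-3.7943) = 108.3662°; ψ = atan2(-9.0000,8.0005) = -48.3648°
θ_1 = β − ψ = 156.7309°
θ_3 = φ − θ_1 − θ_2 = 38.2661° (wrapped to (-180°,180°])

156.731 -89.997 38.266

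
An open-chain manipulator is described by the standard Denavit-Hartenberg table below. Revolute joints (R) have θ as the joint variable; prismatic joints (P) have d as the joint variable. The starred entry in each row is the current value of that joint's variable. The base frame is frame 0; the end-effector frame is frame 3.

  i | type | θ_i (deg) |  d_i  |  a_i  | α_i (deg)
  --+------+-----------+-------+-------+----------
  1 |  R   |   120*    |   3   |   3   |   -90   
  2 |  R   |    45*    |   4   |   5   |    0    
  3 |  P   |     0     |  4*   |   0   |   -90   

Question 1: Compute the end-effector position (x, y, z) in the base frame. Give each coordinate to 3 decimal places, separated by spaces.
-10.196 1.660 -0.536

after link 1: o_1 = (-1.5000, 2.5981, 3.0000)
after link 2: o_2 = (-6.7319, 3.6599, -0.5355)
after link 3: o_3 = (-10.1960, 1.6599, -0.5355)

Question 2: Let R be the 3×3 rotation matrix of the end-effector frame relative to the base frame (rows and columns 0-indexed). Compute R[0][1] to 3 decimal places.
End-effector y-axis (col 1 of R) = (0.8660,0.5000,-0.0000)
R[0][1] = 0.8660

0.866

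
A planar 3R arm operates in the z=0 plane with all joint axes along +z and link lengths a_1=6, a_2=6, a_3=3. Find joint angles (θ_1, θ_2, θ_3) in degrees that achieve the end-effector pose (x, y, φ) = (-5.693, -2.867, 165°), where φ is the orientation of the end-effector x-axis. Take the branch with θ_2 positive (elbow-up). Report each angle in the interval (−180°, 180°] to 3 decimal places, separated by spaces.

wrist centre = target − a_3·(cos φ, sin φ) = (-2.7952, -3.6435)
cos θ_2 = (21.0880−6²−6²)/(2·6·6) = -0.7071; θ_2 = 135.0003° (elbow-up)
β = atan2(-3.6435,-2.7952) = -127.4950°; ψ = atan2(4.2426,1.7573) = 67.5001°
θ_1 = β − ψ = -194.9952°
θ_3 = φ − θ_1 − θ_2 = -135.0051° (wrapped to (-180°,180°])

165.005 135.000 -135.005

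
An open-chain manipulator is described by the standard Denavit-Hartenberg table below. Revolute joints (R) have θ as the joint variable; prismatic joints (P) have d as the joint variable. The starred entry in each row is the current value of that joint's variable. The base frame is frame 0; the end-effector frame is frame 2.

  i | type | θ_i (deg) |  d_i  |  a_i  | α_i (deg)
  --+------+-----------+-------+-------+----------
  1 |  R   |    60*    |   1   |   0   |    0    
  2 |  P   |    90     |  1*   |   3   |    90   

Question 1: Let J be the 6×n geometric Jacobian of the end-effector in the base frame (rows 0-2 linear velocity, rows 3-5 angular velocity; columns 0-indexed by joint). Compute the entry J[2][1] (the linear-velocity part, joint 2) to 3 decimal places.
prismatic axis z_1 = (0.0000,0.0000,1.0000)
J_v[:, 1] = z_1; J_ω[:, 1] = (0,0,0)
entry J[2][1] = 1.0000

1.000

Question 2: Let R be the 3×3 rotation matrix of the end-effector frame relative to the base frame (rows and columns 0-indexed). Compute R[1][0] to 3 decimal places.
0.500

End-effector x-axis (col 0 of R) = (-0.8660,0.5000,0.0000)
R[1][0] = 0.5000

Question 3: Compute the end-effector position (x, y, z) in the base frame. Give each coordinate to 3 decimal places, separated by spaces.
after link 1: o_1 = (0.0000, 0.0000, 1.0000)
after link 2: o_2 = (-2.5981, 1.5000, 2.0000)

-2.598 1.500 2.000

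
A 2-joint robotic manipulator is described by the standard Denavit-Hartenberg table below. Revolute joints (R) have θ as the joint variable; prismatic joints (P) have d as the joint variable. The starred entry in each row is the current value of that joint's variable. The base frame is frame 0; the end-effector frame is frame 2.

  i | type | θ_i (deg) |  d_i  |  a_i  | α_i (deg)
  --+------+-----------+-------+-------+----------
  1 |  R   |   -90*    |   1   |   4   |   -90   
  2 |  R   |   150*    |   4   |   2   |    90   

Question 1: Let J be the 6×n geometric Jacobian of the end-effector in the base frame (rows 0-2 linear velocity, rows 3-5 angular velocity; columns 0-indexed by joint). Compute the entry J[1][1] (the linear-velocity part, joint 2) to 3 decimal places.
axis z_1 = (1.0000,0.0000,0.0000); lever o_n−o_1 = (4.0000,1.7321,-1.0000)
cross product → J_v[:, 1] = (-0.0000,1.0000,1.7321)
J_ω[:, 1] = z_1
entry J[1][1] = 1.0000

1.000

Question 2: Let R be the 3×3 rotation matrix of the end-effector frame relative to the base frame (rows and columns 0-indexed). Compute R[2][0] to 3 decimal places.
-0.500

End-effector x-axis (col 0 of R) = (-0.0000,0.8660,-0.5000)
R[2][0] = -0.5000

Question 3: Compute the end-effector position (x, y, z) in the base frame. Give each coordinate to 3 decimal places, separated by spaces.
after link 1: o_1 = (0.0000, -4.0000, 1.0000)
after link 2: o_2 = (4.0000, -2.2679, 0.0000)

4.000 -2.268 0.000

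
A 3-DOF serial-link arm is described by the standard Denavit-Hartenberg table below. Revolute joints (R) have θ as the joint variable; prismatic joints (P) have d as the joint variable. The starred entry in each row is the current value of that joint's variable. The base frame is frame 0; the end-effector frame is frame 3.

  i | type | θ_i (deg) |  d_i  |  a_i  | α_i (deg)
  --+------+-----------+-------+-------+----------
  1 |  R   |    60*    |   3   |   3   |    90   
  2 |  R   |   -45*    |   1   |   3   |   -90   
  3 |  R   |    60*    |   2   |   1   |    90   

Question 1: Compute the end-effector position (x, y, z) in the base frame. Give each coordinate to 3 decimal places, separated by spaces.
after link 1: o_1 = (1.5000, 2.5981, 3.0000)
after link 2: o_2 = (3.4267, 3.9352, 0.8787)
after link 3: o_3 = (3.5606, 5.8991, 1.9393)

3.561 5.899 1.939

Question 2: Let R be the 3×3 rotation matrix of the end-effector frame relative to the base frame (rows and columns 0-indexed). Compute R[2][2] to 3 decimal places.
End-effector z-axis (col 2 of R) = (0.7392,0.2803,-0.6124)
R[2][2] = -0.6124

-0.612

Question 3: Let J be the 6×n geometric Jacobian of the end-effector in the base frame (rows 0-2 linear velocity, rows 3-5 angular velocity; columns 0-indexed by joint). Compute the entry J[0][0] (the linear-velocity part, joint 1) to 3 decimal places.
axis z_0 = ẑ; lever o_n−o_0 = (3.5606,5.8991,1.9393)
cross product → J_v[:, 0] = (-5.8991,3.5606,0.0000)
J_ω[:, 0] = z_0
entry J[0][0] = -5.8991

-5.899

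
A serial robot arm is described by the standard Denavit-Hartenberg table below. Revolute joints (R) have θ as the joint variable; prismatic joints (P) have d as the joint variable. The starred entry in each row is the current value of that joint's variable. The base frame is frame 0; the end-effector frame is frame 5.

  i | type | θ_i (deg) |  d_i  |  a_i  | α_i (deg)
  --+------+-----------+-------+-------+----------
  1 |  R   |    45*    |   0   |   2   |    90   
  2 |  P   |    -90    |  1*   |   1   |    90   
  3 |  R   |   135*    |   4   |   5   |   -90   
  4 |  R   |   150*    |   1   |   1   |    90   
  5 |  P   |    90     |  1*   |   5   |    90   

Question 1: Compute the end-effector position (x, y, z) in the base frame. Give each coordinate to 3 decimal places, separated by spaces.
after link 1: o_1 = (1.4142, 1.4142, 0.0000)
after link 2: o_2 = (2.1213, 0.7071, -1.0000)
after link 3: o_3 = (1.7929, -4.6213, 2.5355)
after link 4: o_4 = (1.2134, -3.3348, 2.6303)
after link 5: o_5 = (-0.4242, -0.4724, 6.5194)

-0.424 -0.472 6.519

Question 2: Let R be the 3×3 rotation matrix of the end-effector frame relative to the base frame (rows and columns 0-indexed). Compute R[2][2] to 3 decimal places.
-0.612

End-effector z-axis (col 2 of R) = (-0.0795,0.7866,-0.6124)
R[2][2] = -0.6124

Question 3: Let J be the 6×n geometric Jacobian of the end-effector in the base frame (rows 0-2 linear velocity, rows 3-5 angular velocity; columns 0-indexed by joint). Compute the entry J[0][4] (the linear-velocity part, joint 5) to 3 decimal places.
prismatic axis z_4 = (0.8624,0.3624,0.3536)
J_v[:, 4] = z_4; J_ω[:, 4] = (0,0,0)
entry J[0][4] = 0.8624

0.862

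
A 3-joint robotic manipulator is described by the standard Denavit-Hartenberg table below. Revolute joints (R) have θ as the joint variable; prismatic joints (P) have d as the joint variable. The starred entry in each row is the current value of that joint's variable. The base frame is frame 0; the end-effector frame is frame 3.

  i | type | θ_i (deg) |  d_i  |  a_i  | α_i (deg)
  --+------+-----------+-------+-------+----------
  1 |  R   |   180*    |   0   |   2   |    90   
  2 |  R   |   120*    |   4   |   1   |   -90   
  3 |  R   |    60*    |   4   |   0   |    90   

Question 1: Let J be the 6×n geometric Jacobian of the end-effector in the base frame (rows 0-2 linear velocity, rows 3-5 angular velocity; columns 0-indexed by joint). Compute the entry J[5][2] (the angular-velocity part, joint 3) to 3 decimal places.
axis z_2 = (0.8660,-0.0000,-0.5000); lever o_n−o_2 = (3.4641,0.0000,-2.0000)
cross product → J_v[:, 2] = (0.0000,0.0000,0.0000)
J_ω[:, 2] = z_2
entry J[5][2] = -0.5000

-0.500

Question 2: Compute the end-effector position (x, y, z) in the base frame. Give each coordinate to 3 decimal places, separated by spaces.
after link 1: o_1 = (-2.0000, 0.0000, 0.0000)
after link 2: o_2 = (-1.5000, 4.0000, 0.8660)
after link 3: o_3 = (1.9641, 4.0000, -1.1340)

1.964 4.000 -1.134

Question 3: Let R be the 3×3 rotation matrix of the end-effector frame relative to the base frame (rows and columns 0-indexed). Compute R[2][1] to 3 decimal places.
-0.500

End-effector y-axis (col 1 of R) = (0.8660,-0.0000,-0.5000)
R[2][1] = -0.5000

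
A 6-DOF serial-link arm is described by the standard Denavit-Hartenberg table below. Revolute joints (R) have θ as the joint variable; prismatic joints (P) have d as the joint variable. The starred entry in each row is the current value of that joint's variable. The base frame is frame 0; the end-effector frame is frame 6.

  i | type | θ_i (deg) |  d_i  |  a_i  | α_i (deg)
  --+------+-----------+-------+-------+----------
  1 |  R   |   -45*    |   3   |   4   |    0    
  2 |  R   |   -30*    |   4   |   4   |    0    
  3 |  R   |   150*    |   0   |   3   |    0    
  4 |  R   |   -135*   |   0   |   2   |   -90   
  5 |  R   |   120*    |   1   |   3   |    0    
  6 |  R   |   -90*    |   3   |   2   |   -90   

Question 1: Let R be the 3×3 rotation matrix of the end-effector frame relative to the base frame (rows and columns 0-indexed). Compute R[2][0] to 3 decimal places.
-0.500

End-effector x-axis (col 0 of R) = (0.4330,-0.7500,-0.5000)
R[2][0] = -0.5000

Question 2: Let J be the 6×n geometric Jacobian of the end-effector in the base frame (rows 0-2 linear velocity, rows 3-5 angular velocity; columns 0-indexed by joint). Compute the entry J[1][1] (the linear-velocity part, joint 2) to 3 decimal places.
6.392

axis z_1 = (0.0000,0.0000,1.0000); lever o_n−o_1 = (6.3919,-0.8989,0.4019)
cross product → J_v[:, 1] = (0.8989,6.3919,-0.0000)
J_ω[:, 1] = z_1
entry J[1][1] = 6.3919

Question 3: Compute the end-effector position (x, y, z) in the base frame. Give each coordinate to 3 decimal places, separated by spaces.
9.220 -3.727 3.402

after link 1: o_1 = (2.8284, -2.8284, 3.0000)
after link 2: o_2 = (3.8637, -6.6921, 7.0000)
after link 3: o_3 = (4.6402, -3.7944, 7.0000)
after link 4: o_4 = (5.6402, -5.5264, 7.0000)
after link 5: o_5 = (5.7562, -3.7274, 4.4019)
after link 6: o_6 = (9.2203, -3.7274, 3.4019)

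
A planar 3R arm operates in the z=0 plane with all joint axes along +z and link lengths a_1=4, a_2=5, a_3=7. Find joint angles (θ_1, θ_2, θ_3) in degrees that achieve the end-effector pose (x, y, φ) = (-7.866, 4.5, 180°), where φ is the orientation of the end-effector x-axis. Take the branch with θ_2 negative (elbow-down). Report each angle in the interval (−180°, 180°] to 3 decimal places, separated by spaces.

171.787 -120.000 128.214

wrist centre = target − a_3·(cos φ, sin φ) = (-0.8660, 4.5000)
cos θ_2 = (21.0000−4²−5²)/(2·4·5) = -0.5000; θ_2 = -120.0001° (elbow-down)
β = atan2(4.5000,-0.8660) = 100.8931°; ψ = atan2(-4.3301,1.5000) = -70.8934°
θ_1 = β − ψ = 171.7865°
θ_3 = φ − θ_1 − θ_2 = 128.2135° (wrapped to (-180°,180°])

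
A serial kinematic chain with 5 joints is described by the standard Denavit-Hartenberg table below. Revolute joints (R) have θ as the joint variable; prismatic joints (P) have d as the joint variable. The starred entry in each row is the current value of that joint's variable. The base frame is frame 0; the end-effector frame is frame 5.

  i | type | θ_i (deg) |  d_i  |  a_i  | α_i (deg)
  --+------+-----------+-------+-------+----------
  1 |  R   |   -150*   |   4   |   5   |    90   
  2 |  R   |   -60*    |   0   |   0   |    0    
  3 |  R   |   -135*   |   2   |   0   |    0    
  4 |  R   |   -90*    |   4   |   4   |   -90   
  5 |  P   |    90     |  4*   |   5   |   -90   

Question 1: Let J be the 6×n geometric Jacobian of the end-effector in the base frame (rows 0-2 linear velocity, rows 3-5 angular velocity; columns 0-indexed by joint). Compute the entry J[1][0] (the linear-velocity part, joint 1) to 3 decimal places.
axis z_0 = ẑ; lever o_n−o_0 = (-2.3806,-0.2198,8.8990)
cross product → J_v[:, 0] = (0.2198,-2.3806,0.0000)
J_ω[:, 0] = z_0
entry J[1][0] = -2.3806

-2.381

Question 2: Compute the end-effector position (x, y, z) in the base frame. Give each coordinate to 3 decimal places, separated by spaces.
after link 1: o_1 = (-4.3301, -2.5000, 4.0000)
after link 2: o_2 = (-4.3301, -2.5000, 4.0000)
after link 3: o_3 = (-5.3301, -0.7679, 4.0000)
after link 4: o_4 = (-8.2267, 2.1785, 7.8637)
after link 5: o_5 = (-2.3806, -0.2198, 8.8990)

-2.381 -0.220 8.899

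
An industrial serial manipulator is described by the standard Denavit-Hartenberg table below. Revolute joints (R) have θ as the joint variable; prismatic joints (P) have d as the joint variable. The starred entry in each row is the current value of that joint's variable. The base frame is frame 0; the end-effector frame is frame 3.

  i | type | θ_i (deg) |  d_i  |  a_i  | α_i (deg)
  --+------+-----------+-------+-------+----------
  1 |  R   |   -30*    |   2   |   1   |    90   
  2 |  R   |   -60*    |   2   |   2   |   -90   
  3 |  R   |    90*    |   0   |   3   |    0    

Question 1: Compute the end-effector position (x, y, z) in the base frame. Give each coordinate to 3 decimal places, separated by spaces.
2.232 -0.134 0.268

after link 1: o_1 = (0.8660, -0.5000, 2.0000)
after link 2: o_2 = (0.7321, -2.7321, 0.2679)
after link 3: o_3 = (2.2321, -0.1340, 0.2679)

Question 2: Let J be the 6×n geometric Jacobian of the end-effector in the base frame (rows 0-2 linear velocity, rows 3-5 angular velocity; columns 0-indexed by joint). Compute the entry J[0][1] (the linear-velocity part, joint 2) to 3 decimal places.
1.500

axis z_1 = (-0.5000,-0.8660,0.0000); lever o_n−o_1 = (1.3660,0.3660,-1.7321)
cross product → J_v[:, 1] = (1.5000,-0.8660,1.0000)
J_ω[:, 1] = z_1
entry J[0][1] = 1.5000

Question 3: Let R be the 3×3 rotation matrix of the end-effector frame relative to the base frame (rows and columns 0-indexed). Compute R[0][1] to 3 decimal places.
End-effector y-axis (col 1 of R) = (-0.4330,0.2500,0.8660)
R[0][1] = -0.4330

-0.433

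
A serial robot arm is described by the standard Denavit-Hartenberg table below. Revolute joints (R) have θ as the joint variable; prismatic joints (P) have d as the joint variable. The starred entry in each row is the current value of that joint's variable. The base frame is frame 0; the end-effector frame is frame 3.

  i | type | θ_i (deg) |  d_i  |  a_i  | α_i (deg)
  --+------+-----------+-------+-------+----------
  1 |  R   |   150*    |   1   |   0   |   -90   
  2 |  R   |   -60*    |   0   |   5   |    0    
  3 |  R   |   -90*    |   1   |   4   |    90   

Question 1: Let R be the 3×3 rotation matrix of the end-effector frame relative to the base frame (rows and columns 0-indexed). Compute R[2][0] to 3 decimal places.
End-effector x-axis (col 0 of R) = (0.7500,-0.4330,0.5000)
R[2][0] = 0.5000

0.500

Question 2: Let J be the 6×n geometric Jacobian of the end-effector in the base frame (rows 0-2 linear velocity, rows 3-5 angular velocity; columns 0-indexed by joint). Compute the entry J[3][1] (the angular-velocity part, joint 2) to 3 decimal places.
-0.500

axis z_1 = (-0.5000,-0.8660,0.0000); lever o_n−o_1 = (0.3349,-1.3481,6.3301)
cross product → J_v[:, 1] = (-5.4821,3.1651,0.9641)
J_ω[:, 1] = z_1
entry J[3][1] = -0.5000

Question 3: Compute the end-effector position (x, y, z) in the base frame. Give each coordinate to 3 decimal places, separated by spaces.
after link 1: o_1 = (0.0000, 0.0000, 1.0000)
after link 2: o_2 = (-2.1651, 1.2500, 5.3301)
after link 3: o_3 = (0.3349, -1.3481, 7.3301)

0.335 -1.348 7.330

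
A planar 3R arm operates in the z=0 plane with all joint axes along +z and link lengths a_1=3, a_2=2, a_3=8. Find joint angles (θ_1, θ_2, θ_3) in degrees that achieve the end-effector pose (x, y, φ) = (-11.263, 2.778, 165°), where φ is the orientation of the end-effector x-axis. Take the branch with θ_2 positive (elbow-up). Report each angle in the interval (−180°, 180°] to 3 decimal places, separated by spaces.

wrist centre = target − a_3·(cos φ, sin φ) = (-3.5356, 0.7074)
cos θ_2 = (13.0009−3²−2²)/(2·3·2) = 0.0001; θ_2 = 89.9957° (elbow-up)
β = atan2(0.7074,-3.5356) = 168.6849°; ψ = atan2(2.0000,3.0002) = 33.6887°
θ_1 = β − ψ = 134.9962°
θ_3 = φ − θ_1 − θ_2 = -59.9919° (wrapped to (-180°,180°])

134.996 89.996 -59.992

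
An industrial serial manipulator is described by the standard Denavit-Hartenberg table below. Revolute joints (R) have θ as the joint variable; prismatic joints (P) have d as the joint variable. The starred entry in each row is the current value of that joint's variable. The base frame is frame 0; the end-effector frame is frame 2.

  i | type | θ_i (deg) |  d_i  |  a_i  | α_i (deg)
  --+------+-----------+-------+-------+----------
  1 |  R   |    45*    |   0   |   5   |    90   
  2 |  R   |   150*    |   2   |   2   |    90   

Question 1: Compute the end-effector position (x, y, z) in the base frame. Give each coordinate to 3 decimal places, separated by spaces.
3.725 0.897 1.000

after link 1: o_1 = (3.5355, 3.5355, 0.0000)
after link 2: o_2 = (3.7250, 0.8966, 1.0000)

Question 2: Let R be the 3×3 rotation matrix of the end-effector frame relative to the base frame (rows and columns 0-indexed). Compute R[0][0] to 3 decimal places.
-0.612

End-effector x-axis (col 0 of R) = (-0.6124,-0.6124,0.5000)
R[0][0] = -0.6124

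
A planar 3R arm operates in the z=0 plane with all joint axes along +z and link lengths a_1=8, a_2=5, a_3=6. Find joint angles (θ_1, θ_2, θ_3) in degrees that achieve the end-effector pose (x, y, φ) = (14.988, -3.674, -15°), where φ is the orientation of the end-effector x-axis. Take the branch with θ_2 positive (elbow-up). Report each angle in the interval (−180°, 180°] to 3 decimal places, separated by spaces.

wrist centre = target − a_3·(cos φ, sin φ) = (9.1924, -2.1211)
cos θ_2 = (89.0001−8²−5²)/(2·8·5) = 0.0000; θ_2 = 90.0000° (elbow-up)
β = atan2(-2.1211,9.1924) = -12.9932°; ψ = atan2(5.0000,8.0000) = 32.0054°
θ_1 = β − ψ = -44.9985°
θ_3 = φ − θ_1 − θ_2 = -60.0014° (wrapped to (-180°,180°])

-44.999 90.000 -60.001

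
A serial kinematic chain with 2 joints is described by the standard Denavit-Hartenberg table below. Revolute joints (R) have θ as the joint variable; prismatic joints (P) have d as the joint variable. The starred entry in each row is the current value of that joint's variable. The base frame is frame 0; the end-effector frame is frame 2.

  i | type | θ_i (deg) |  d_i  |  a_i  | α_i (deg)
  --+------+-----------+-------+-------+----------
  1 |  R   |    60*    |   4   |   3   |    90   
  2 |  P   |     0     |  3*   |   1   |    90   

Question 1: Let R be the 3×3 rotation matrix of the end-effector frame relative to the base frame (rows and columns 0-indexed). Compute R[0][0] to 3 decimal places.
0.500

End-effector x-axis (col 0 of R) = (0.5000,0.8660,0.0000)
R[0][0] = 0.5000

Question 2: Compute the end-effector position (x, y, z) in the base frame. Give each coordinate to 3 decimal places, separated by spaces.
after link 1: o_1 = (1.5000, 2.5981, 4.0000)
after link 2: o_2 = (4.5981, 1.9641, 4.0000)

4.598 1.964 4.000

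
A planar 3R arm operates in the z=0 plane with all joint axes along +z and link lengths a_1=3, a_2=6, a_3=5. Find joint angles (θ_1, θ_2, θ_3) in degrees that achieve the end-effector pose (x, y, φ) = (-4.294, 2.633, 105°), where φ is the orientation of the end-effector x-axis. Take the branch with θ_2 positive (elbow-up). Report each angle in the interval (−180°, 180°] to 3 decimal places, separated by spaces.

wrist centre = target − a_3·(cos φ, sin φ) = (-2.9999, -2.1966)
cos θ_2 = (13.8246−3²−6²)/(2·3·6) = -0.8660; θ_2 = 149.9952° (elbow-up)
β = atan2(-2.1966,-2.9999) = -143.7872°; ψ = atan2(3.0004,-2.1959) = 126.1989°
θ_1 = β − ψ = -269.9860°
θ_3 = φ − θ_1 − θ_2 = -135.0091° (wrapped to (-180°,180°])

90.014 149.995 -135.009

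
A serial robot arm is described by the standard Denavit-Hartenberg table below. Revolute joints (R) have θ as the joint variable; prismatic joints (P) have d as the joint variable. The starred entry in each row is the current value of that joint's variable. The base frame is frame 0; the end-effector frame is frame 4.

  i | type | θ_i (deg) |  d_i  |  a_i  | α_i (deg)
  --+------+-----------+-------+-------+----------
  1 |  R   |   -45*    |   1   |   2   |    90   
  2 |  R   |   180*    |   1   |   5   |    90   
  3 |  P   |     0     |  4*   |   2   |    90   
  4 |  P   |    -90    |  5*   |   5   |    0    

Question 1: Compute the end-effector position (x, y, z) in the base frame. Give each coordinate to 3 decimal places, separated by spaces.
after link 1: o_1 = (1.4142, -1.4142, 1.0000)
after link 2: o_2 = (-2.8284, 1.4142, 1.0000)
after link 3: o_3 = (-4.2426, 2.8284, 5.0000)
after link 4: o_4 = (-0.7071, 6.3640, 0.0000)

-0.707 6.364 0.000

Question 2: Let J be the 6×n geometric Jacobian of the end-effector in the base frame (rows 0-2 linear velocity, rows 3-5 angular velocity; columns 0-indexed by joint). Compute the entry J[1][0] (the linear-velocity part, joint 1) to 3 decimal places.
axis z_0 = ẑ; lever o_n−o_0 = (-0.7071,6.3640,0.0000)
cross product → J_v[:, 0] = (-6.3640,-0.7071,0.0000)
J_ω[:, 0] = z_0
entry J[1][0] = -0.7071

-0.707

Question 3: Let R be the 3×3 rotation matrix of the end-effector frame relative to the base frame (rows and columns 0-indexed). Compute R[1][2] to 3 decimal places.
0.707

End-effector z-axis (col 2 of R) = (0.7071,0.7071,0.0000)
R[1][2] = 0.7071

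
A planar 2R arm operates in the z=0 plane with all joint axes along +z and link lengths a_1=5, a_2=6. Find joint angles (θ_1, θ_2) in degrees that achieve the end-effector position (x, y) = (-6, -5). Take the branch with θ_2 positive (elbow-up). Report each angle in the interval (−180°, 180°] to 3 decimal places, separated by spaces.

cos θ_2 = (61.0000−5²−6²)/(2·5·6) = 0.0000; θ_2 = 90.0000° (elbow-up)
β = atan2(-5.0000,-6.0000) = -140.1944°; ψ = atan2(6.0000,5.0000) = 50.1944°
θ_1 = β − ψ = -190.3889°

169.611 90.000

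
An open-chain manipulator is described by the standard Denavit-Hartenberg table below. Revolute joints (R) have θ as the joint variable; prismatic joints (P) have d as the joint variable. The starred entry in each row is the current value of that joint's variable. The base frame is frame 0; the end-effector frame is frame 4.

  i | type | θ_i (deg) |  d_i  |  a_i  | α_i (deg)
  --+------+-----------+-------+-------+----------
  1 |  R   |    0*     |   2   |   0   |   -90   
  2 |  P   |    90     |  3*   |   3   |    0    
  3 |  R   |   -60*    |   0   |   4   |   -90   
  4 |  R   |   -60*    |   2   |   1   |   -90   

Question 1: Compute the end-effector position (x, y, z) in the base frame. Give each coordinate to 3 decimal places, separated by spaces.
2.897 3.866 -4.982

after link 1: o_1 = (0.0000, 0.0000, 2.0000)
after link 2: o_2 = (0.0000, 3.0000, -1.0000)
after link 3: o_3 = (3.4641, 3.0000, -3.0000)
after link 4: o_4 = (2.8971, 3.8660, -4.9821)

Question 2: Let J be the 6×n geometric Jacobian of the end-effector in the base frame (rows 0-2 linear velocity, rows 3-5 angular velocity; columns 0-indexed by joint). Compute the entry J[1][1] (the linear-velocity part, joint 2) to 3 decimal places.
prismatic axis z_1 = (0.0000,1.0000,0.0000)
J_v[:, 1] = z_1; J_ω[:, 1] = (0,0,0)
entry J[1][1] = 1.0000

1.000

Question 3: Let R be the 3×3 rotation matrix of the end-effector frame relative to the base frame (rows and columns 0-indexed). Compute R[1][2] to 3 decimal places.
-0.500

End-effector z-axis (col 2 of R) = (0.7500,-0.5000,-0.4330)
R[1][2] = -0.5000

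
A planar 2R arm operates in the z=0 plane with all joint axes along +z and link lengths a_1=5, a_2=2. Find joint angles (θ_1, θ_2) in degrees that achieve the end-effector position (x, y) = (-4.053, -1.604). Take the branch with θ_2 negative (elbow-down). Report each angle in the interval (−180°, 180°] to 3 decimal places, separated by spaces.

cos θ_2 = (18.9996−5²−2²)/(2·5·2) = -0.5000; θ_2 = -120.0012° (elbow-down)
β = atan2(-1.6040,-4.0530) = -158.4085°; ψ = atan2(-1.7320,4.0000) = -23.4132°
θ_1 = β − ψ = -134.9953°

-134.995 -120.001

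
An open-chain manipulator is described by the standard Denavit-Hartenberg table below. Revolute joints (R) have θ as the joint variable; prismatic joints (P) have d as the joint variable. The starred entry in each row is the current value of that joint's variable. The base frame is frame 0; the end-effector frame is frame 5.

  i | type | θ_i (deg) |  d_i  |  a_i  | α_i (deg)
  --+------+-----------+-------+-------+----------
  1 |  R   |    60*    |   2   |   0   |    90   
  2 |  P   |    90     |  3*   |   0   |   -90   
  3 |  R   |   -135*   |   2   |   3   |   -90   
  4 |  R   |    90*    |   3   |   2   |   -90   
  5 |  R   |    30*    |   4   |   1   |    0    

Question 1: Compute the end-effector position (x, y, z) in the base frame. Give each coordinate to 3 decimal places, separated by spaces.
3.950 -1.280 4.475

after link 1: o_1 = (0.0000, 0.0000, 2.0000)
after link 2: o_2 = (2.5981, -1.5000, 2.0000)
after link 3: o_3 = (3.4352, -4.2927, -0.1213)
after link 4: o_4 = (6.2723, -3.6213, 2.0000)
after link 5: o_5 = (3.9496, -1.2803, 4.4749)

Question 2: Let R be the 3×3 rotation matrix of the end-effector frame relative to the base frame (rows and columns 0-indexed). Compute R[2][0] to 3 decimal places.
-0.354

End-effector x-axis (col 0 of R) = (0.1268,0.9268,-0.3536)
R[2][0] = -0.3536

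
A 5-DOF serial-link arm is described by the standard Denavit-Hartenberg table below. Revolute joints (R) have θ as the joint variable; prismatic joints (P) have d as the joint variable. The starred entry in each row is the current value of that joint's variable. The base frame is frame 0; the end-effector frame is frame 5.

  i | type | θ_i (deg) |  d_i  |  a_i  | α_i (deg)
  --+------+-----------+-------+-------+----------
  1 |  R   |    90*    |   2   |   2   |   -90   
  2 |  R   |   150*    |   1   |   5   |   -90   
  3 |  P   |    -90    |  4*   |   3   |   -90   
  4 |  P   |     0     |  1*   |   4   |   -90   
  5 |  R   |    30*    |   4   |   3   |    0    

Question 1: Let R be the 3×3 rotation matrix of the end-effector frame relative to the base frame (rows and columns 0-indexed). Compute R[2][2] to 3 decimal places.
End-effector z-axis (col 2 of R) = (0.0000,0.5000,-0.8660)
R[2][2] = -0.8660

-0.866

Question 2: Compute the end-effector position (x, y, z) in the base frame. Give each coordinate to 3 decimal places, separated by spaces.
-10.598 -1.897 -0.250

after link 1: o_1 = (0.0000, 2.0000, 2.0000)
after link 2: o_2 = (-1.0000, -2.3301, -0.5000)
after link 3: o_3 = (-4.0000, -4.3301, 2.9641)
after link 4: o_4 = (-8.0000, -5.1962, 2.4641)
after link 5: o_5 = (-10.5981, -1.8971, -0.2500)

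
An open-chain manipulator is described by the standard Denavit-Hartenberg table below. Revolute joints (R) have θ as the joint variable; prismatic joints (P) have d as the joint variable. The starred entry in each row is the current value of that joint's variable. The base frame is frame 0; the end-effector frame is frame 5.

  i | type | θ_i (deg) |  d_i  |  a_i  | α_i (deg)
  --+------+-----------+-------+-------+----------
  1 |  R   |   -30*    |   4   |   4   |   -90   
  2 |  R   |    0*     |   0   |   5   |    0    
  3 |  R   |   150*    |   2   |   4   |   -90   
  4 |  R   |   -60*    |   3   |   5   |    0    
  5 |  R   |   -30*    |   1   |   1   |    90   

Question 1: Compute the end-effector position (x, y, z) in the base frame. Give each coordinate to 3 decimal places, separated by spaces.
after link 1: o_1 = (3.4641, -2.0000, 4.0000)
after link 2: o_2 = (7.7942, -4.5000, 4.0000)
after link 3: o_3 = (5.7942, -1.0359, 2.0000)
after link 4: o_4 = (4.7853, 4.5466, 3.3481)
after link 5: o_5 = (4.8522, 5.6627, 4.2141)

4.852 5.663 4.214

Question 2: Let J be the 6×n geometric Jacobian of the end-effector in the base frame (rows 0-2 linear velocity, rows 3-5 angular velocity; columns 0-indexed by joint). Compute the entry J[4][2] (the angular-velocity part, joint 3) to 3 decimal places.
0.866

axis z_2 = (0.5000,0.8660,0.0000); lever o_n−o_2 = (-2.9420,10.1627,0.2141)
cross product → J_v[:, 2] = (0.1854,-0.1071,7.6292)
J_ω[:, 2] = z_2
entry J[4][2] = 0.8660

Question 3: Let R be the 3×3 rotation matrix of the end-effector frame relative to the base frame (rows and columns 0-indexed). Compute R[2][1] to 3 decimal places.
0.866

End-effector y-axis (col 1 of R) = (-0.4330,0.2500,0.8660)
R[2][1] = 0.8660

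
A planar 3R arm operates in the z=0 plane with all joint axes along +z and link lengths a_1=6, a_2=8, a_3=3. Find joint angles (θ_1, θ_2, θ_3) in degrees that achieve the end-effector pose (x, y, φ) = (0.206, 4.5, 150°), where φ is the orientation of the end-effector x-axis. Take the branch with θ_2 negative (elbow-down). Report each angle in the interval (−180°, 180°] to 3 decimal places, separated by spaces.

wrist centre = target − a_3·(cos φ, sin φ) = (2.8041, 3.0000)
cos θ_2 = (16.8628−6²−8²)/(2·6·8) = -0.8660; θ_2 = -149.9985° (elbow-down)
β = atan2(3.0000,2.8041) = 46.9334°; ψ = atan2(-4.0002,-0.9281) = -103.0623°
θ_1 = β − ψ = 149.9956°
θ_3 = φ − θ_1 − θ_2 = 150.0028° (wrapped to (-180°,180°])

149.996 -149.998 150.003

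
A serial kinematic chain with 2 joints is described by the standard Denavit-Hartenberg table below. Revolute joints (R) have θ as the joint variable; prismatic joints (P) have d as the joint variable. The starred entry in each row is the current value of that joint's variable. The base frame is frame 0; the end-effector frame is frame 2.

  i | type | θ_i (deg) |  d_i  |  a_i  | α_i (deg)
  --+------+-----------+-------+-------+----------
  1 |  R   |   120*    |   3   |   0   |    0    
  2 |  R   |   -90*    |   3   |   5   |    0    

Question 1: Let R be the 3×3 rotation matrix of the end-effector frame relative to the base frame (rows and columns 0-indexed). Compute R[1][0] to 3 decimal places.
End-effector x-axis (col 0 of R) = (0.8660,0.5000,0.0000)
R[1][0] = 0.5000

0.500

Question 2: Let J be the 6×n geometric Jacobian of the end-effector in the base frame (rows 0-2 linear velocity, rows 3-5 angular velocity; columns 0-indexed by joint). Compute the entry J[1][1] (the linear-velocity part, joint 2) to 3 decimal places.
axis z_1 = (0.0000,0.0000,1.0000); lever o_n−o_1 = (4.3301,2.5000,3.0000)
cross product → J_v[:, 1] = (-2.5000,4.3301,0.0000)
J_ω[:, 1] = z_1
entry J[1][1] = 4.3301

4.330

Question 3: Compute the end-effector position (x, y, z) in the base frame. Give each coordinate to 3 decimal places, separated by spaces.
after link 1: o_1 = (0.0000, 0.0000, 3.0000)
after link 2: o_2 = (4.3301, 2.5000, 6.0000)

4.330 2.500 6.000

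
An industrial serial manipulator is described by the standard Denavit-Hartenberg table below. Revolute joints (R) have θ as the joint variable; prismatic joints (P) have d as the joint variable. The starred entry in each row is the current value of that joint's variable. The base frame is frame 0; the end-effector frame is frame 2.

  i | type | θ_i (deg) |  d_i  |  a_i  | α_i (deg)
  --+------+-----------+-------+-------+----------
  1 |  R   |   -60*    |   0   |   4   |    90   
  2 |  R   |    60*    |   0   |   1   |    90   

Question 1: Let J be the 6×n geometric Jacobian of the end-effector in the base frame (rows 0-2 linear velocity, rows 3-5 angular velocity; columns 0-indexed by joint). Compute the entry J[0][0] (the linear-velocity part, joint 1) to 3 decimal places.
axis z_0 = ẑ; lever o_n−o_0 = (2.2500,-3.8971,0.8660)
cross product → J_v[:, 0] = (3.8971,2.2500,-0.0000)
J_ω[:, 0] = z_0
entry J[0][0] = 3.8971

3.897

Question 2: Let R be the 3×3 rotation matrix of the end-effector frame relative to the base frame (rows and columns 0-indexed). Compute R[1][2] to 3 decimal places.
-0.750

End-effector z-axis (col 2 of R) = (0.4330,-0.7500,-0.5000)
R[1][2] = -0.7500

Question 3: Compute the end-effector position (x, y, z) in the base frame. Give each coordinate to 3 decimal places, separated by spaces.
after link 1: o_1 = (2.0000, -3.4641, 0.0000)
after link 2: o_2 = (2.2500, -3.8971, 0.8660)

2.250 -3.897 0.866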